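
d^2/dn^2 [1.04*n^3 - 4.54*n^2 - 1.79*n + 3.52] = 6.24*n - 9.08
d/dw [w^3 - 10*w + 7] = 3*w^2 - 10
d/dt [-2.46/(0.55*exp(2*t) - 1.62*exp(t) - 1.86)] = (2.706*exp(t) - 3.9852)*exp(t)/(-0.55*exp(2*t) + 1.62*exp(t) + 1.86)^2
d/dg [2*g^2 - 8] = 4*g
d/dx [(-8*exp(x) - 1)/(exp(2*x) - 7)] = 2*(4*exp(2*x) + exp(x) + 28)*exp(x)/(exp(4*x) - 14*exp(2*x) + 49)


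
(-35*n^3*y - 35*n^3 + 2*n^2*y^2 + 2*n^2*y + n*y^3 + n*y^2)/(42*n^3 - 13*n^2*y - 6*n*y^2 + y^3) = n*(-35*n^2*y - 35*n^2 + 2*n*y^2 + 2*n*y + y^3 + y^2)/(42*n^3 - 13*n^2*y - 6*n*y^2 + y^3)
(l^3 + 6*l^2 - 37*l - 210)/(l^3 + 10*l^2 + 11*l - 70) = (l - 6)/(l - 2)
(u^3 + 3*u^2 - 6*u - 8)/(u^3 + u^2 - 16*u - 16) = (u - 2)/(u - 4)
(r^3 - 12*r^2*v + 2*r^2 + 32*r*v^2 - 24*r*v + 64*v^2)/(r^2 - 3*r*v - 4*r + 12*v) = (r^3 - 12*r^2*v + 2*r^2 + 32*r*v^2 - 24*r*v + 64*v^2)/(r^2 - 3*r*v - 4*r + 12*v)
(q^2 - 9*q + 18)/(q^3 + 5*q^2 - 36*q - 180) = (q - 3)/(q^2 + 11*q + 30)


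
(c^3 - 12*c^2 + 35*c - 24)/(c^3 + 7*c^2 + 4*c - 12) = (c^2 - 11*c + 24)/(c^2 + 8*c + 12)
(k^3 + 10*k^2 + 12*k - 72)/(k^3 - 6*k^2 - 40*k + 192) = (k^2 + 4*k - 12)/(k^2 - 12*k + 32)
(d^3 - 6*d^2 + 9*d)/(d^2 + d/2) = 2*(d^2 - 6*d + 9)/(2*d + 1)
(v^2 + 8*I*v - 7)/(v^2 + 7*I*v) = (v + I)/v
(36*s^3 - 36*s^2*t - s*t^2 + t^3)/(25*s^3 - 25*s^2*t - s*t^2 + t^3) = (36*s^2 - t^2)/(25*s^2 - t^2)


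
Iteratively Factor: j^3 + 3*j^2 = (j)*(j^2 + 3*j) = j^2*(j + 3)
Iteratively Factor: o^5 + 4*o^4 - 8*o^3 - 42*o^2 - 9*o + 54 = (o + 3)*(o^4 + o^3 - 11*o^2 - 9*o + 18) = (o - 1)*(o + 3)*(o^3 + 2*o^2 - 9*o - 18) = (o - 1)*(o + 3)^2*(o^2 - o - 6) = (o - 3)*(o - 1)*(o + 3)^2*(o + 2)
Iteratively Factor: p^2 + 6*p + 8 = (p + 2)*(p + 4)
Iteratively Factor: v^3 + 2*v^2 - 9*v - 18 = (v + 2)*(v^2 - 9) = (v + 2)*(v + 3)*(v - 3)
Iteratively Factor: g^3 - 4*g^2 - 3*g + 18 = (g + 2)*(g^2 - 6*g + 9) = (g - 3)*(g + 2)*(g - 3)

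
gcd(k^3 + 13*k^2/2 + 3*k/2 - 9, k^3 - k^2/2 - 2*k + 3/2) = k^2 + k/2 - 3/2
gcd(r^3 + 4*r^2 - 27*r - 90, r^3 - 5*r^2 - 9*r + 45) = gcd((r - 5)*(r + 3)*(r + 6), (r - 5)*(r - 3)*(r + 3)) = r^2 - 2*r - 15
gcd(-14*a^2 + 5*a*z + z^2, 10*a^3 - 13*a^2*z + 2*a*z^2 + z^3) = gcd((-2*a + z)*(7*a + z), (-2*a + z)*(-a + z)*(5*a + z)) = -2*a + z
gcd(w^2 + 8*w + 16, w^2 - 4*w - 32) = w + 4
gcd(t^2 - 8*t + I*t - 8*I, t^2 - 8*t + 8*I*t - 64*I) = t - 8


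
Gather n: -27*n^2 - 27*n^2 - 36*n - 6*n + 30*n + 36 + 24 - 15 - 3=-54*n^2 - 12*n + 42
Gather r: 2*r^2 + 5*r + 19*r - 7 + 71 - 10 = 2*r^2 + 24*r + 54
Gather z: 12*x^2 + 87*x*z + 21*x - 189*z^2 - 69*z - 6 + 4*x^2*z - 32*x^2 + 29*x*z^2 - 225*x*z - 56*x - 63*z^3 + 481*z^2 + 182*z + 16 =-20*x^2 - 35*x - 63*z^3 + z^2*(29*x + 292) + z*(4*x^2 - 138*x + 113) + 10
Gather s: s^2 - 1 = s^2 - 1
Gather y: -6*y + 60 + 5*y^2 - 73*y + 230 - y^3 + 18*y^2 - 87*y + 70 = -y^3 + 23*y^2 - 166*y + 360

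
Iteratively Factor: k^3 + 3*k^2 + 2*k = (k + 1)*(k^2 + 2*k) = (k + 1)*(k + 2)*(k)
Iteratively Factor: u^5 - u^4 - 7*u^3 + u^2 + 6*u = (u - 1)*(u^4 - 7*u^2 - 6*u) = (u - 3)*(u - 1)*(u^3 + 3*u^2 + 2*u) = (u - 3)*(u - 1)*(u + 2)*(u^2 + u) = u*(u - 3)*(u - 1)*(u + 2)*(u + 1)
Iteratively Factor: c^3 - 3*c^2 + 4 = (c - 2)*(c^2 - c - 2) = (c - 2)*(c + 1)*(c - 2)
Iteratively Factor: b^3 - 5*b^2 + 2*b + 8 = (b + 1)*(b^2 - 6*b + 8) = (b - 4)*(b + 1)*(b - 2)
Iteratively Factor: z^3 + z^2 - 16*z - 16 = (z - 4)*(z^2 + 5*z + 4) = (z - 4)*(z + 1)*(z + 4)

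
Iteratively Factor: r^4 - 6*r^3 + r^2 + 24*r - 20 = (r + 2)*(r^3 - 8*r^2 + 17*r - 10) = (r - 1)*(r + 2)*(r^2 - 7*r + 10) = (r - 2)*(r - 1)*(r + 2)*(r - 5)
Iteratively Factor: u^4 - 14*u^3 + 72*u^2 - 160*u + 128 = (u - 4)*(u^3 - 10*u^2 + 32*u - 32) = (u - 4)^2*(u^2 - 6*u + 8) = (u - 4)^3*(u - 2)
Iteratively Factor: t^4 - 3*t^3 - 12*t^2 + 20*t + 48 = (t + 2)*(t^3 - 5*t^2 - 2*t + 24) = (t - 4)*(t + 2)*(t^2 - t - 6) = (t - 4)*(t - 3)*(t + 2)*(t + 2)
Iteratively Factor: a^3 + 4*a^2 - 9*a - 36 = (a - 3)*(a^2 + 7*a + 12) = (a - 3)*(a + 3)*(a + 4)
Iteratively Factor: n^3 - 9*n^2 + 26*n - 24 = (n - 2)*(n^2 - 7*n + 12) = (n - 3)*(n - 2)*(n - 4)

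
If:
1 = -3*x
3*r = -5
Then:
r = -5/3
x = -1/3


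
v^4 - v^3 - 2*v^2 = v^2*(v - 2)*(v + 1)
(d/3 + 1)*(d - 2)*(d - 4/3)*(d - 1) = d^4/3 - 4*d^3/9 - 7*d^2/3 + 46*d/9 - 8/3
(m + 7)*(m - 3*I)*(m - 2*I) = m^3 + 7*m^2 - 5*I*m^2 - 6*m - 35*I*m - 42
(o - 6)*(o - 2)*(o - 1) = o^3 - 9*o^2 + 20*o - 12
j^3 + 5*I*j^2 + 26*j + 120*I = (j - 5*I)*(j + 4*I)*(j + 6*I)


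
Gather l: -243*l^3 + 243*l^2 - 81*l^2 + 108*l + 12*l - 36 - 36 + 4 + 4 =-243*l^3 + 162*l^2 + 120*l - 64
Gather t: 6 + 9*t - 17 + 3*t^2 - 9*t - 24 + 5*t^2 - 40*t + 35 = 8*t^2 - 40*t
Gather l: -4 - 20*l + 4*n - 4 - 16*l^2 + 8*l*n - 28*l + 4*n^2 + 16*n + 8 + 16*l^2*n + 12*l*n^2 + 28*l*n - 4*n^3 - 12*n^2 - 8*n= l^2*(16*n - 16) + l*(12*n^2 + 36*n - 48) - 4*n^3 - 8*n^2 + 12*n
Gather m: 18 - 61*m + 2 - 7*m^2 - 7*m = -7*m^2 - 68*m + 20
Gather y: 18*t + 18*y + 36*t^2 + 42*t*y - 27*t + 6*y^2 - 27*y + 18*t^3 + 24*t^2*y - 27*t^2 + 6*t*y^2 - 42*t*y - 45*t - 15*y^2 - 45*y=18*t^3 + 9*t^2 - 54*t + y^2*(6*t - 9) + y*(24*t^2 - 54)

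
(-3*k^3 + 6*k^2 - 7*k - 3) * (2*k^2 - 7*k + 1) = -6*k^5 + 33*k^4 - 59*k^3 + 49*k^2 + 14*k - 3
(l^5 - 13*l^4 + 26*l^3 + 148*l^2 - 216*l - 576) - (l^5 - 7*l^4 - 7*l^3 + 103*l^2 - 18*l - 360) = -6*l^4 + 33*l^3 + 45*l^2 - 198*l - 216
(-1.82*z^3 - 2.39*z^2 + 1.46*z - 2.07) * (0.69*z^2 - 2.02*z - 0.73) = -1.2558*z^5 + 2.0273*z^4 + 7.1638*z^3 - 2.6328*z^2 + 3.1156*z + 1.5111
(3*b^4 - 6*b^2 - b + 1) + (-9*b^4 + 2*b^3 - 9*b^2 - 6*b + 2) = -6*b^4 + 2*b^3 - 15*b^2 - 7*b + 3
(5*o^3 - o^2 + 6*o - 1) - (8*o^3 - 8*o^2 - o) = -3*o^3 + 7*o^2 + 7*o - 1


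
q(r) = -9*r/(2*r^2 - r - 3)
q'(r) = -9*r*(1 - 4*r)/(2*r^2 - r - 3)^2 - 9/(2*r^2 - r - 3)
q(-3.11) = 1.44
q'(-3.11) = 0.53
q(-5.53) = 0.78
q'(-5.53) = 0.14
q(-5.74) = 0.75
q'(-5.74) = 0.13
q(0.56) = 1.72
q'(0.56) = 3.80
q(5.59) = -0.93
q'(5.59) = 0.20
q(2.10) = -5.08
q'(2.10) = 7.69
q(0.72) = 2.42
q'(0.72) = 5.05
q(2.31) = -3.88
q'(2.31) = 4.28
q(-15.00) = 0.29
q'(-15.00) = 0.02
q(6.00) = -0.86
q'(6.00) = 0.17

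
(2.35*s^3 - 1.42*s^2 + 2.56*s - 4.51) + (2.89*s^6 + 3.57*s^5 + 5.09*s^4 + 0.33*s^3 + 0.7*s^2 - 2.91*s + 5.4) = 2.89*s^6 + 3.57*s^5 + 5.09*s^4 + 2.68*s^3 - 0.72*s^2 - 0.35*s + 0.890000000000001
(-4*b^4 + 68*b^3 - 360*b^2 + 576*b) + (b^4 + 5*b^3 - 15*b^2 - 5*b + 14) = -3*b^4 + 73*b^3 - 375*b^2 + 571*b + 14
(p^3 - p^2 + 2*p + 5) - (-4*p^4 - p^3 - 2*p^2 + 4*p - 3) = 4*p^4 + 2*p^3 + p^2 - 2*p + 8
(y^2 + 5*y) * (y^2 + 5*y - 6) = y^4 + 10*y^3 + 19*y^2 - 30*y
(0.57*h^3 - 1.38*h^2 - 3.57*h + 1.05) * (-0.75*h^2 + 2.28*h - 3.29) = -0.4275*h^5 + 2.3346*h^4 - 2.3442*h^3 - 4.3869*h^2 + 14.1393*h - 3.4545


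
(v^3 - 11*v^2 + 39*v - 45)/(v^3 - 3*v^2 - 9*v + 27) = (v - 5)/(v + 3)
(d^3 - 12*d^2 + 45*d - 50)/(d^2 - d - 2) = (d^2 - 10*d + 25)/(d + 1)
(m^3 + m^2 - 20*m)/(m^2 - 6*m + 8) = m*(m + 5)/(m - 2)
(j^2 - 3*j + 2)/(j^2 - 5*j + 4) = (j - 2)/(j - 4)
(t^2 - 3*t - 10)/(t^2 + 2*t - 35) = (t + 2)/(t + 7)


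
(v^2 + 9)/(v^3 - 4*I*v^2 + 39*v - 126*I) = (v + 3*I)/(v^2 - I*v + 42)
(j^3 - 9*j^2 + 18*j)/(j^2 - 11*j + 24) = j*(j - 6)/(j - 8)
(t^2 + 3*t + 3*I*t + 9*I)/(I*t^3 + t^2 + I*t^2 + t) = (-I*t^2 + 3*t*(1 - I) + 9)/(t*(t^2 + t*(1 - I) - I))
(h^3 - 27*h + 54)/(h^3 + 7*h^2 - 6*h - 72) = (h - 3)/(h + 4)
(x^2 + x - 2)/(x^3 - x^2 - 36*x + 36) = (x + 2)/(x^2 - 36)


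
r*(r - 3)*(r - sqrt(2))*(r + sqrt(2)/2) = r^4 - 3*r^3 - sqrt(2)*r^3/2 - r^2 + 3*sqrt(2)*r^2/2 + 3*r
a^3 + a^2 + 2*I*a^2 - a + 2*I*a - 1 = (a + 1)*(a + I)^2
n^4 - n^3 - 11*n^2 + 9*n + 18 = (n - 3)*(n - 2)*(n + 1)*(n + 3)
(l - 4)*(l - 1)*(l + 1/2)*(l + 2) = l^4 - 5*l^3/2 - 15*l^2/2 + 5*l + 4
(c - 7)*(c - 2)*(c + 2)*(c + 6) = c^4 - c^3 - 46*c^2 + 4*c + 168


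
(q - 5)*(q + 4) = q^2 - q - 20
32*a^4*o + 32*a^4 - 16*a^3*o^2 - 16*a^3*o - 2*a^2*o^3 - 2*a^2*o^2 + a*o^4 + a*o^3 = (-4*a + o)*(-2*a + o)*(4*a + o)*(a*o + a)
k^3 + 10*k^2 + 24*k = k*(k + 4)*(k + 6)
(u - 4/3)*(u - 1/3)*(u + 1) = u^3 - 2*u^2/3 - 11*u/9 + 4/9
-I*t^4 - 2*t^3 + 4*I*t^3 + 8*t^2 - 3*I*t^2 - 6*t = t*(t - 3)*(t - 2*I)*(-I*t + I)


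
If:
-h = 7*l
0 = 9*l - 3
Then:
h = -7/3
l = 1/3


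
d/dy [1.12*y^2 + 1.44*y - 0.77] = 2.24*y + 1.44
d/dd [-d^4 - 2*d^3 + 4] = d^2*(-4*d - 6)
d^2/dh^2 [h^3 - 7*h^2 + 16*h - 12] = 6*h - 14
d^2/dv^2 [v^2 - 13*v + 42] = 2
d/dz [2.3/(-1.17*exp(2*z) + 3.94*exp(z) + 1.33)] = (5.382*exp(z) - 9.062)*exp(z)/(-1.17*exp(2*z) + 3.94*exp(z) + 1.33)^2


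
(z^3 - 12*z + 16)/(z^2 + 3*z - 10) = (z^2 + 2*z - 8)/(z + 5)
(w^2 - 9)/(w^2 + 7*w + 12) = (w - 3)/(w + 4)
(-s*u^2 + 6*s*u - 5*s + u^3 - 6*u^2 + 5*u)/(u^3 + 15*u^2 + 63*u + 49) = (-s*u^2 + 6*s*u - 5*s + u^3 - 6*u^2 + 5*u)/(u^3 + 15*u^2 + 63*u + 49)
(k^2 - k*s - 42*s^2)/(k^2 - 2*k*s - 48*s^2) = (-k + 7*s)/(-k + 8*s)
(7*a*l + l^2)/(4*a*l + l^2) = (7*a + l)/(4*a + l)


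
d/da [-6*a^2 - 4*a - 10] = -12*a - 4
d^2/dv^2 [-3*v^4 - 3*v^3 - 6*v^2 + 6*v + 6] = -36*v^2 - 18*v - 12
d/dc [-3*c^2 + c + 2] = 1 - 6*c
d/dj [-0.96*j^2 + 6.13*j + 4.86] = 6.13 - 1.92*j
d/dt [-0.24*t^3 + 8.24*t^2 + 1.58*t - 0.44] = -0.72*t^2 + 16.48*t + 1.58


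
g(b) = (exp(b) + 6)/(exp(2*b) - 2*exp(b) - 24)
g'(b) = (exp(b) + 6)*(-2*exp(2*b) + 2*exp(b))/(exp(2*b) - 2*exp(b) - 24)^2 + exp(b)/(exp(2*b) - 2*exp(b) - 24)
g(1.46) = -0.73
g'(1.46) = -1.79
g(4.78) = 0.01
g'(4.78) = -0.01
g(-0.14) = -0.27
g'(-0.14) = -0.03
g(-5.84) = -0.25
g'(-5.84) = -0.00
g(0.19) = -0.29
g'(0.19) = -0.05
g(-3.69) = -0.25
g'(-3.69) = -0.00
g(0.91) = -0.37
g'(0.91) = -0.23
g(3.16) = 0.06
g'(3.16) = -0.09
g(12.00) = 0.00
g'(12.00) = 0.00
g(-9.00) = -0.25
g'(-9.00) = 0.00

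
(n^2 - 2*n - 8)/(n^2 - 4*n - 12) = (n - 4)/(n - 6)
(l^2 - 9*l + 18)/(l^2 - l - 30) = (l - 3)/(l + 5)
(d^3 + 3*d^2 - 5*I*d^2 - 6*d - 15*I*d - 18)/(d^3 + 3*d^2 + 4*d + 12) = (d - 3*I)/(d + 2*I)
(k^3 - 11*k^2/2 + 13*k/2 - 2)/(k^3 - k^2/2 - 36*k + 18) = (k^2 - 5*k + 4)/(k^2 - 36)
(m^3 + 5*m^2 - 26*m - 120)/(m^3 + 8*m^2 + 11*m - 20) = (m^2 + m - 30)/(m^2 + 4*m - 5)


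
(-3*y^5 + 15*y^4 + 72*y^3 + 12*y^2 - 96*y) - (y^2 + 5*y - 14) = -3*y^5 + 15*y^4 + 72*y^3 + 11*y^2 - 101*y + 14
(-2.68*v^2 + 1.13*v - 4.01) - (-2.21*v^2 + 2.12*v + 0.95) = -0.47*v^2 - 0.99*v - 4.96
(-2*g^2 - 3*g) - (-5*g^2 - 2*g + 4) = 3*g^2 - g - 4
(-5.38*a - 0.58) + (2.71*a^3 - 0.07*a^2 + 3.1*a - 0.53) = 2.71*a^3 - 0.07*a^2 - 2.28*a - 1.11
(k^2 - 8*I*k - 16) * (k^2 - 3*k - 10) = k^4 - 3*k^3 - 8*I*k^3 - 26*k^2 + 24*I*k^2 + 48*k + 80*I*k + 160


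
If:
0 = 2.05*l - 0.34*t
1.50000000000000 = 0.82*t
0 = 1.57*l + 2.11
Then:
No Solution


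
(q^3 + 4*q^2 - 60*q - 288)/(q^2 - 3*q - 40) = (q^2 + 12*q + 36)/(q + 5)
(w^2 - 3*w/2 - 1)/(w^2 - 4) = (w + 1/2)/(w + 2)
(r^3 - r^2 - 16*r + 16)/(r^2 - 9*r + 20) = (r^2 + 3*r - 4)/(r - 5)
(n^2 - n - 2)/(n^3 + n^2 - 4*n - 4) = 1/(n + 2)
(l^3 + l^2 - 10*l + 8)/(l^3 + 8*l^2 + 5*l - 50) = (l^2 + 3*l - 4)/(l^2 + 10*l + 25)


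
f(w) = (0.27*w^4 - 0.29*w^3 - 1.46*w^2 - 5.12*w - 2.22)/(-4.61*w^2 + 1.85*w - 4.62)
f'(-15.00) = 1.79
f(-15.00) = -13.46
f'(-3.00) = 0.32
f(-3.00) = -0.57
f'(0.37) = 1.05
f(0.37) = 0.95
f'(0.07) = 1.33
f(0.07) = 0.57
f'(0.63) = 0.47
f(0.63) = 1.15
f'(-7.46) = 0.89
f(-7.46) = -3.31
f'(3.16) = -0.45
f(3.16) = 0.34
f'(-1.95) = 0.17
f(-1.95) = -0.32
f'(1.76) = -0.41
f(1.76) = 0.94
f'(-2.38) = 0.23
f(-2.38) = -0.41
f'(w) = (9.22*w - 1.85)*(0.27*w^4 - 0.29*w^3 - 1.46*w^2 - 5.12*w - 2.22)/(-4.61*w^2 + 1.85*w - 4.62)^2 + (1.08*w^3 - 0.87*w^2 - 2.92*w - 5.12)/(-4.61*w^2 + 1.85*w - 4.62)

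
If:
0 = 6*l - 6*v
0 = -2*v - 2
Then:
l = -1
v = -1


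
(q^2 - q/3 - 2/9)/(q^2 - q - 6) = (-q^2 + q/3 + 2/9)/(-q^2 + q + 6)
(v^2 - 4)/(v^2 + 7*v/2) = 2*(v^2 - 4)/(v*(2*v + 7))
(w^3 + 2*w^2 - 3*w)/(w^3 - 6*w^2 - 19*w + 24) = w/(w - 8)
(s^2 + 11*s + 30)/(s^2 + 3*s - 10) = (s + 6)/(s - 2)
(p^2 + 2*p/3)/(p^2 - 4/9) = 3*p/(3*p - 2)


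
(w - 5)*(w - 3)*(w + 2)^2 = w^4 - 4*w^3 - 13*w^2 + 28*w + 60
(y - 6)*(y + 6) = y^2 - 36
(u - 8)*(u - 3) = u^2 - 11*u + 24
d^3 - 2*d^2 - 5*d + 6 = (d - 3)*(d - 1)*(d + 2)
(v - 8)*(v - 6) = v^2 - 14*v + 48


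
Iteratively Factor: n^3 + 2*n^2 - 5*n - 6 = (n + 3)*(n^2 - n - 2) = (n + 1)*(n + 3)*(n - 2)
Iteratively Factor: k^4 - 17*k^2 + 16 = (k + 1)*(k^3 - k^2 - 16*k + 16) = (k + 1)*(k + 4)*(k^2 - 5*k + 4) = (k - 4)*(k + 1)*(k + 4)*(k - 1)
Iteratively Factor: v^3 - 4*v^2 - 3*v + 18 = (v + 2)*(v^2 - 6*v + 9) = (v - 3)*(v + 2)*(v - 3)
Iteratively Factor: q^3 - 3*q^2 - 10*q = (q - 5)*(q^2 + 2*q) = (q - 5)*(q + 2)*(q)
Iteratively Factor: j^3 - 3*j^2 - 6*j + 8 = (j - 4)*(j^2 + j - 2) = (j - 4)*(j + 2)*(j - 1)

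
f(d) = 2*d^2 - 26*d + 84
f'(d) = 4*d - 26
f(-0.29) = 91.71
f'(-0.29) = -27.16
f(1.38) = 51.93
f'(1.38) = -20.48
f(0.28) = 76.88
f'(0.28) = -24.88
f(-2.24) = 152.28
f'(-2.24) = -34.96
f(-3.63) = 204.73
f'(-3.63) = -40.52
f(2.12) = 37.87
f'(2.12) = -17.52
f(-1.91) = 140.96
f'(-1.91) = -33.64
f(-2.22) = 151.58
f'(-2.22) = -34.88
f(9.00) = 12.00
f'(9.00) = 10.00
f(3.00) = 24.00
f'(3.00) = -14.00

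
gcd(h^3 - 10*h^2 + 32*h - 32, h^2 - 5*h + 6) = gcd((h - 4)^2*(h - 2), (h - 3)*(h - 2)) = h - 2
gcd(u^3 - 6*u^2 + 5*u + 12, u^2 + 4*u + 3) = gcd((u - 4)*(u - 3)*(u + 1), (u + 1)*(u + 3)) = u + 1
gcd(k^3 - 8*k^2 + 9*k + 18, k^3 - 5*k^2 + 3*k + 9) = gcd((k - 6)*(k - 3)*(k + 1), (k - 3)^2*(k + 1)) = k^2 - 2*k - 3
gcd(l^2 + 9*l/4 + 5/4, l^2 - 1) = l + 1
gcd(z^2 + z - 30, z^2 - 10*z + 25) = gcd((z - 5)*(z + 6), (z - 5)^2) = z - 5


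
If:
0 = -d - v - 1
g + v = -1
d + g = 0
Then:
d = 0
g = 0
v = -1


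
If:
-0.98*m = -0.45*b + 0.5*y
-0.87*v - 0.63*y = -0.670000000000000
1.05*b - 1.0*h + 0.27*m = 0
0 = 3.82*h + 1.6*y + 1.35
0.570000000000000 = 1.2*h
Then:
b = 0.17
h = 0.48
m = 1.09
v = 2.20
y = -1.98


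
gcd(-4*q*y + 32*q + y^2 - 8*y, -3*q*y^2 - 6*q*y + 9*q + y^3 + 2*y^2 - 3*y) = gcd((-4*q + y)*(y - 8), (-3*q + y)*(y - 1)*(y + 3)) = 1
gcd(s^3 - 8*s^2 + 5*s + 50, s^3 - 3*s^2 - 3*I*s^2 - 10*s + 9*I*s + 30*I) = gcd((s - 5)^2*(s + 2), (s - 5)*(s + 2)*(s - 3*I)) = s^2 - 3*s - 10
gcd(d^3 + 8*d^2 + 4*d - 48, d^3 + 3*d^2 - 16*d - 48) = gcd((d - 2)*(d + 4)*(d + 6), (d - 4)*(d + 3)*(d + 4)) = d + 4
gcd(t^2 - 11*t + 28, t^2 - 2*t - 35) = t - 7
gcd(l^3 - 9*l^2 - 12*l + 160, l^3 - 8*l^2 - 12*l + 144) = l + 4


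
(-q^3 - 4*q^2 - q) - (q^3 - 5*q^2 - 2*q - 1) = -2*q^3 + q^2 + q + 1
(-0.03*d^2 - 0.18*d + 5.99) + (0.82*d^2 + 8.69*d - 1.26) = 0.79*d^2 + 8.51*d + 4.73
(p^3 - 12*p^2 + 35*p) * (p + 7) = p^4 - 5*p^3 - 49*p^2 + 245*p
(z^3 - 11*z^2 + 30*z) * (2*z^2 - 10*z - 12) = 2*z^5 - 32*z^4 + 158*z^3 - 168*z^2 - 360*z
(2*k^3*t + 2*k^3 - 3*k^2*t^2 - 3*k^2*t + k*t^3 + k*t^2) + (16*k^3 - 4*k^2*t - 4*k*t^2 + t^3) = 2*k^3*t + 18*k^3 - 3*k^2*t^2 - 7*k^2*t + k*t^3 - 3*k*t^2 + t^3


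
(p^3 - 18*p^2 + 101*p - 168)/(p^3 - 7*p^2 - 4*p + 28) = (p^2 - 11*p + 24)/(p^2 - 4)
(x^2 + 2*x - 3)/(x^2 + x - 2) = (x + 3)/(x + 2)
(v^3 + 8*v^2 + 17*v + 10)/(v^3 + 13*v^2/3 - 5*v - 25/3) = 3*(v + 2)/(3*v - 5)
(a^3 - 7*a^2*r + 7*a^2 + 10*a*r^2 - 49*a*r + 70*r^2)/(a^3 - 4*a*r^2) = (a^2 - 5*a*r + 7*a - 35*r)/(a*(a + 2*r))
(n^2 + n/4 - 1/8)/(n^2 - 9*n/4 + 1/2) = (n + 1/2)/(n - 2)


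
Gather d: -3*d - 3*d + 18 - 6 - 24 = -6*d - 12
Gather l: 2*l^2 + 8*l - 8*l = 2*l^2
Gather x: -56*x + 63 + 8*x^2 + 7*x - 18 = 8*x^2 - 49*x + 45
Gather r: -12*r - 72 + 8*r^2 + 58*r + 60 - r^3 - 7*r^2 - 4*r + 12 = -r^3 + r^2 + 42*r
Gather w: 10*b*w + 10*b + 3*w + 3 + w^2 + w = 10*b + w^2 + w*(10*b + 4) + 3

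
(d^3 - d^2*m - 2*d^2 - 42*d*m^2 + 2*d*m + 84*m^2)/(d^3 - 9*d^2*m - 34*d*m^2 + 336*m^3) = (d - 2)/(d - 8*m)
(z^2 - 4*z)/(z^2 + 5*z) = (z - 4)/(z + 5)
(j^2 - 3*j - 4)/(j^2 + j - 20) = (j + 1)/(j + 5)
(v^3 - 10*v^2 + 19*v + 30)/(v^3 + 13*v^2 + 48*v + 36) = (v^2 - 11*v + 30)/(v^2 + 12*v + 36)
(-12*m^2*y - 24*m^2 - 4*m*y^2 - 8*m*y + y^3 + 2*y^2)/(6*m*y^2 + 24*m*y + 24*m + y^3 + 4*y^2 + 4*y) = (-12*m^2 - 4*m*y + y^2)/(6*m*y + 12*m + y^2 + 2*y)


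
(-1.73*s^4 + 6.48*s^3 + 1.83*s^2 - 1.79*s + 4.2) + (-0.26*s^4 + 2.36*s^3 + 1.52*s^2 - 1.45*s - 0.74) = -1.99*s^4 + 8.84*s^3 + 3.35*s^2 - 3.24*s + 3.46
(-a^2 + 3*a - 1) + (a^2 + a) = 4*a - 1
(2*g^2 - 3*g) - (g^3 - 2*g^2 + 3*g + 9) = -g^3 + 4*g^2 - 6*g - 9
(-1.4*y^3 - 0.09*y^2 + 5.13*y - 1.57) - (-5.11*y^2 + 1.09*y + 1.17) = -1.4*y^3 + 5.02*y^2 + 4.04*y - 2.74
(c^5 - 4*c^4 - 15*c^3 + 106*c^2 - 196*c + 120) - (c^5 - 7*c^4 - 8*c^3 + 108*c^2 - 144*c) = 3*c^4 - 7*c^3 - 2*c^2 - 52*c + 120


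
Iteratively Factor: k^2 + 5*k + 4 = (k + 1)*(k + 4)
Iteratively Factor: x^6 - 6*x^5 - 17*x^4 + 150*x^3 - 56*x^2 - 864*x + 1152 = (x - 4)*(x^5 - 2*x^4 - 25*x^3 + 50*x^2 + 144*x - 288) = (x - 4)*(x + 3)*(x^4 - 5*x^3 - 10*x^2 + 80*x - 96) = (x - 4)*(x - 3)*(x + 3)*(x^3 - 2*x^2 - 16*x + 32) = (x - 4)^2*(x - 3)*(x + 3)*(x^2 + 2*x - 8) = (x - 4)^2*(x - 3)*(x - 2)*(x + 3)*(x + 4)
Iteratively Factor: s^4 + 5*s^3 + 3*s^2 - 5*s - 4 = (s + 1)*(s^3 + 4*s^2 - s - 4) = (s + 1)^2*(s^2 + 3*s - 4) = (s - 1)*(s + 1)^2*(s + 4)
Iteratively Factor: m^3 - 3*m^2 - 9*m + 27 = (m - 3)*(m^2 - 9) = (m - 3)*(m + 3)*(m - 3)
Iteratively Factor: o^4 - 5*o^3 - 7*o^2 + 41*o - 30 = (o - 2)*(o^3 - 3*o^2 - 13*o + 15) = (o - 5)*(o - 2)*(o^2 + 2*o - 3) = (o - 5)*(o - 2)*(o - 1)*(o + 3)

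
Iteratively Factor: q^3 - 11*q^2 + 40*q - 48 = (q - 4)*(q^2 - 7*q + 12) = (q - 4)*(q - 3)*(q - 4)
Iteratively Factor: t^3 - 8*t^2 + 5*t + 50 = (t + 2)*(t^2 - 10*t + 25) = (t - 5)*(t + 2)*(t - 5)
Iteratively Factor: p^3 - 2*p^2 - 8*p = (p + 2)*(p^2 - 4*p) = (p - 4)*(p + 2)*(p)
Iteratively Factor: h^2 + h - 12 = (h - 3)*(h + 4)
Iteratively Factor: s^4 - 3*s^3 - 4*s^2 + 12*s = (s + 2)*(s^3 - 5*s^2 + 6*s) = s*(s + 2)*(s^2 - 5*s + 6) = s*(s - 2)*(s + 2)*(s - 3)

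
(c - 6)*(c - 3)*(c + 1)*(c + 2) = c^4 - 6*c^3 - 7*c^2 + 36*c + 36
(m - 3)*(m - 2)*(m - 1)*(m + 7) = m^4 + m^3 - 31*m^2 + 71*m - 42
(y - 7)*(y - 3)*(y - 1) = y^3 - 11*y^2 + 31*y - 21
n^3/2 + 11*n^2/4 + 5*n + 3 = (n/2 + 1)*(n + 3/2)*(n + 2)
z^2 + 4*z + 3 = (z + 1)*(z + 3)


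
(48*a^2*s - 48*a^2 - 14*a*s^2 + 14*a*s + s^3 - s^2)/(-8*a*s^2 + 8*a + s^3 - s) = (-6*a + s)/(s + 1)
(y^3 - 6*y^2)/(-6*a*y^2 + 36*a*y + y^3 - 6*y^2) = y/(-6*a + y)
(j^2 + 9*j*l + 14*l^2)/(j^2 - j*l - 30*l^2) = (j^2 + 9*j*l + 14*l^2)/(j^2 - j*l - 30*l^2)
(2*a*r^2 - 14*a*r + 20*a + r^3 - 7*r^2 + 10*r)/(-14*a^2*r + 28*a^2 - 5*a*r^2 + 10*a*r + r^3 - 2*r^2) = (r - 5)/(-7*a + r)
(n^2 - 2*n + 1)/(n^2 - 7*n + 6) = (n - 1)/(n - 6)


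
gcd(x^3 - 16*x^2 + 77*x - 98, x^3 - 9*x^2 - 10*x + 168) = x - 7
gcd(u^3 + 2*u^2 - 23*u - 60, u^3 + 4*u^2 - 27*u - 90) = u^2 - 2*u - 15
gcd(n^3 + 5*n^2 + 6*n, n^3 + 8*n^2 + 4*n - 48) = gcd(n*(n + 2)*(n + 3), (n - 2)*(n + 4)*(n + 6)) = 1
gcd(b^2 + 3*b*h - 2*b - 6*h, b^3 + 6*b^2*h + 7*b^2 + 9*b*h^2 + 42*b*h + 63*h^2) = b + 3*h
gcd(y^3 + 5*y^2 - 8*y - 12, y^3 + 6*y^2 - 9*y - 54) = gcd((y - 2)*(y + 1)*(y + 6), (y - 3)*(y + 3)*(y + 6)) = y + 6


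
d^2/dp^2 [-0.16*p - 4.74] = 0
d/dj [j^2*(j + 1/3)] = j*(9*j + 2)/3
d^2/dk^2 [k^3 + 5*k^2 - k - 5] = 6*k + 10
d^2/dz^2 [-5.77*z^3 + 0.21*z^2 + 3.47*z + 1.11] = 0.42 - 34.62*z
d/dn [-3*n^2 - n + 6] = -6*n - 1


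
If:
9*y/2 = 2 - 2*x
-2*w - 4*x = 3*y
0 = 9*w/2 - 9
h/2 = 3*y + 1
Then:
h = 10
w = 2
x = -2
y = 4/3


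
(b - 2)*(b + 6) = b^2 + 4*b - 12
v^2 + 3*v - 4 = (v - 1)*(v + 4)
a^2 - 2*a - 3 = (a - 3)*(a + 1)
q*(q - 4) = q^2 - 4*q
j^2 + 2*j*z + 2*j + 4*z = (j + 2)*(j + 2*z)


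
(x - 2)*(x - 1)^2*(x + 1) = x^4 - 3*x^3 + x^2 + 3*x - 2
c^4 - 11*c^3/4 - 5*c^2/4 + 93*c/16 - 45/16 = (c - 5/2)*(c - 1)*(c - 3/4)*(c + 3/2)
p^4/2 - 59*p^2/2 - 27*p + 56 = (p/2 + 1)*(p - 8)*(p - 1)*(p + 7)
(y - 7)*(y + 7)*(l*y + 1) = l*y^3 - 49*l*y + y^2 - 49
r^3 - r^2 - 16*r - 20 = (r - 5)*(r + 2)^2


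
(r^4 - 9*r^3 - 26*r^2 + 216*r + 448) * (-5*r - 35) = -5*r^5 + 10*r^4 + 445*r^3 - 170*r^2 - 9800*r - 15680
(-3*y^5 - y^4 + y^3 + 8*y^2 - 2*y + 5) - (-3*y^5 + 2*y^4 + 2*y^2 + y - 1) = -3*y^4 + y^3 + 6*y^2 - 3*y + 6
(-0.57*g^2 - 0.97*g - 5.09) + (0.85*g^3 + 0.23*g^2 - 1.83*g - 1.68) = 0.85*g^3 - 0.34*g^2 - 2.8*g - 6.77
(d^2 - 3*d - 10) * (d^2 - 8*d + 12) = d^4 - 11*d^3 + 26*d^2 + 44*d - 120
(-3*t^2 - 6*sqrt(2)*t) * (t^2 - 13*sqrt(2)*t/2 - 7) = -3*t^4 + 27*sqrt(2)*t^3/2 + 99*t^2 + 42*sqrt(2)*t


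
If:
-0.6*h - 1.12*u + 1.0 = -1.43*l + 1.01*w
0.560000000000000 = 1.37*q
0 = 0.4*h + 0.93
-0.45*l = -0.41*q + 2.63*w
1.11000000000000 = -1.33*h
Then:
No Solution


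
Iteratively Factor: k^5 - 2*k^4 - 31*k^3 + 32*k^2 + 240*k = (k)*(k^4 - 2*k^3 - 31*k^2 + 32*k + 240) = k*(k + 4)*(k^3 - 6*k^2 - 7*k + 60) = k*(k - 4)*(k + 4)*(k^2 - 2*k - 15) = k*(k - 5)*(k - 4)*(k + 4)*(k + 3)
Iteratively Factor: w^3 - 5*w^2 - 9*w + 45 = (w - 5)*(w^2 - 9) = (w - 5)*(w + 3)*(w - 3)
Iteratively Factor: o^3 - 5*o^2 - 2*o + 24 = (o - 3)*(o^2 - 2*o - 8) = (o - 3)*(o + 2)*(o - 4)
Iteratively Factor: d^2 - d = (d)*(d - 1)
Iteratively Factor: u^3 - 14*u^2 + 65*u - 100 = (u - 5)*(u^2 - 9*u + 20) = (u - 5)^2*(u - 4)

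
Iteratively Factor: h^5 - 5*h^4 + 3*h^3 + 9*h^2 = (h - 3)*(h^4 - 2*h^3 - 3*h^2) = h*(h - 3)*(h^3 - 2*h^2 - 3*h) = h^2*(h - 3)*(h^2 - 2*h - 3) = h^2*(h - 3)*(h + 1)*(h - 3)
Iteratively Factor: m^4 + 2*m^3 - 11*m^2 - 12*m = (m)*(m^3 + 2*m^2 - 11*m - 12) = m*(m - 3)*(m^2 + 5*m + 4) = m*(m - 3)*(m + 1)*(m + 4)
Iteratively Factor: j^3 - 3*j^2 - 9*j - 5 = (j + 1)*(j^2 - 4*j - 5) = (j - 5)*(j + 1)*(j + 1)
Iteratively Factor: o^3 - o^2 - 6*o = (o + 2)*(o^2 - 3*o) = o*(o + 2)*(o - 3)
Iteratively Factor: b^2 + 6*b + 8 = (b + 4)*(b + 2)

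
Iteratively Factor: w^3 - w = (w + 1)*(w^2 - w) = w*(w + 1)*(w - 1)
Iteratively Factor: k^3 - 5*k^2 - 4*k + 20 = (k + 2)*(k^2 - 7*k + 10) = (k - 5)*(k + 2)*(k - 2)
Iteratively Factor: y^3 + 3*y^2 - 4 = (y + 2)*(y^2 + y - 2) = (y + 2)^2*(y - 1)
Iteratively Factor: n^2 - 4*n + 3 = (n - 1)*(n - 3)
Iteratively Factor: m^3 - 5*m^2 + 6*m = (m)*(m^2 - 5*m + 6) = m*(m - 2)*(m - 3)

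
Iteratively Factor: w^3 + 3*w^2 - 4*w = (w)*(w^2 + 3*w - 4) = w*(w - 1)*(w + 4)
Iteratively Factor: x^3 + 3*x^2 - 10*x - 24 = (x + 4)*(x^2 - x - 6) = (x - 3)*(x + 4)*(x + 2)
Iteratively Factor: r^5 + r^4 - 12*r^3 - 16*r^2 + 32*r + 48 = (r + 2)*(r^4 - r^3 - 10*r^2 + 4*r + 24) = (r + 2)^2*(r^3 - 3*r^2 - 4*r + 12) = (r - 2)*(r + 2)^2*(r^2 - r - 6) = (r - 2)*(r + 2)^3*(r - 3)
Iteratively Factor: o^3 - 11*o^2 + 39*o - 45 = (o - 5)*(o^2 - 6*o + 9) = (o - 5)*(o - 3)*(o - 3)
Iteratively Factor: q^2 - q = (q)*(q - 1)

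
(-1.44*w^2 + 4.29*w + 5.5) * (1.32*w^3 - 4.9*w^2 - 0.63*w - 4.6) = -1.9008*w^5 + 12.7188*w^4 - 12.8538*w^3 - 23.0287*w^2 - 23.199*w - 25.3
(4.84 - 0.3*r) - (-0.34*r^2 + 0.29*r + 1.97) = 0.34*r^2 - 0.59*r + 2.87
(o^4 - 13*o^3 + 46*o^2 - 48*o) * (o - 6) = o^5 - 19*o^4 + 124*o^3 - 324*o^2 + 288*o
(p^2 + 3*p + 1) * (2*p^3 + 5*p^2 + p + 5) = 2*p^5 + 11*p^4 + 18*p^3 + 13*p^2 + 16*p + 5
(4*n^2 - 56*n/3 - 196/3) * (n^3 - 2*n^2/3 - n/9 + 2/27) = 4*n^5 - 64*n^4/3 - 160*n^3/3 + 1240*n^2/27 + 476*n/81 - 392/81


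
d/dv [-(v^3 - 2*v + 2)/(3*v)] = 2*(1 - v^3)/(3*v^2)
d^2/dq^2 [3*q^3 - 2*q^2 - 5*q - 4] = 18*q - 4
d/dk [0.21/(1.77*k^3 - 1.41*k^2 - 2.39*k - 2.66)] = (-1.1151*k^2 + 0.5922*k + 0.5019)/(-1.77*k^3 + 1.41*k^2 + 2.39*k + 2.66)^2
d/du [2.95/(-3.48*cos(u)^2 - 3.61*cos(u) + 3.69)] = -(20.532*cos(u) + 10.6495)*sin(u)/(3.48*cos(u)^2 + 3.61*cos(u) - 3.69)^2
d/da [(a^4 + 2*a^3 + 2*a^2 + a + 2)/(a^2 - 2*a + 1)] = (2*a^4 - 2*a^3 - 6*a^2 - 5*a - 5)/(a^3 - 3*a^2 + 3*a - 1)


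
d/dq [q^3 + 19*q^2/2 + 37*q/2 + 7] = 3*q^2 + 19*q + 37/2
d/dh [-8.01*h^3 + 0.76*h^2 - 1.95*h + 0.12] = -24.03*h^2 + 1.52*h - 1.95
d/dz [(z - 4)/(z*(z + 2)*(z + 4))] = 2*(-z^3 + 3*z^2 + 24*z + 16)/(z^2*(z^4 + 12*z^3 + 52*z^2 + 96*z + 64))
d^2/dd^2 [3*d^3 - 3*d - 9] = 18*d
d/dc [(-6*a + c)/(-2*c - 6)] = 3*(-2*a - 1)/(2*(c^2 + 6*c + 9))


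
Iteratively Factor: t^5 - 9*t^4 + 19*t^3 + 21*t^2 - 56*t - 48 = (t - 4)*(t^4 - 5*t^3 - t^2 + 17*t + 12) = (t - 4)*(t + 1)*(t^3 - 6*t^2 + 5*t + 12) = (t - 4)*(t - 3)*(t + 1)*(t^2 - 3*t - 4) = (t - 4)*(t - 3)*(t + 1)^2*(t - 4)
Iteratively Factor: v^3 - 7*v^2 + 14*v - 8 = (v - 2)*(v^2 - 5*v + 4) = (v - 4)*(v - 2)*(v - 1)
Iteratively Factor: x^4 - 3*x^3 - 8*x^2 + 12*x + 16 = (x + 1)*(x^3 - 4*x^2 - 4*x + 16) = (x - 4)*(x + 1)*(x^2 - 4) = (x - 4)*(x + 1)*(x + 2)*(x - 2)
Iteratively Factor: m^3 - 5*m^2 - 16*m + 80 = (m - 4)*(m^2 - m - 20) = (m - 5)*(m - 4)*(m + 4)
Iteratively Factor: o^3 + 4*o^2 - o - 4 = (o - 1)*(o^2 + 5*o + 4) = (o - 1)*(o + 1)*(o + 4)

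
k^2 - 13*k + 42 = (k - 7)*(k - 6)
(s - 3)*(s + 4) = s^2 + s - 12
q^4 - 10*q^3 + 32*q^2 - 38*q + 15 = (q - 5)*(q - 3)*(q - 1)^2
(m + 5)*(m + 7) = m^2 + 12*m + 35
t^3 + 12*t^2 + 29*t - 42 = (t - 1)*(t + 6)*(t + 7)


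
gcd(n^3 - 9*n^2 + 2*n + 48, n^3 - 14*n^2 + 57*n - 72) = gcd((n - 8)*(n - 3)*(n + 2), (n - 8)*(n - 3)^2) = n^2 - 11*n + 24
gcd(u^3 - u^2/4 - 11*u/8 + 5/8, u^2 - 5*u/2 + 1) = u - 1/2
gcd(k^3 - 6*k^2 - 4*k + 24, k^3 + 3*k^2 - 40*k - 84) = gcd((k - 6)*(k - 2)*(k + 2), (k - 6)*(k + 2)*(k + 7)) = k^2 - 4*k - 12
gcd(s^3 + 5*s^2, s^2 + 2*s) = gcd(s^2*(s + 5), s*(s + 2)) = s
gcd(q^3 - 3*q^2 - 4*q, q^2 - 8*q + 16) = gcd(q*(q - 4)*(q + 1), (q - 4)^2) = q - 4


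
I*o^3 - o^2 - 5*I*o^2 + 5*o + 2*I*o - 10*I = (o - 5)*(o + 2*I)*(I*o + 1)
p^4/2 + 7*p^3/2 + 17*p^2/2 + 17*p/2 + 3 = (p/2 + 1/2)*(p + 1)*(p + 2)*(p + 3)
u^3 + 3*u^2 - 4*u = u*(u - 1)*(u + 4)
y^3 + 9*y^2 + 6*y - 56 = (y - 2)*(y + 4)*(y + 7)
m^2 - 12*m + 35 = (m - 7)*(m - 5)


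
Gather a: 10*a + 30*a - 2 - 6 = 40*a - 8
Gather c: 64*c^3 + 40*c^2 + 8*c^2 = 64*c^3 + 48*c^2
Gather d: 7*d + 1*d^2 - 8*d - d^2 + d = 0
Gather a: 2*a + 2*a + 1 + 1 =4*a + 2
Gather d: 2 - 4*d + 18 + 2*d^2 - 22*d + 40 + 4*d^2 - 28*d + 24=6*d^2 - 54*d + 84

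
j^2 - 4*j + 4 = (j - 2)^2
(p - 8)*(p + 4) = p^2 - 4*p - 32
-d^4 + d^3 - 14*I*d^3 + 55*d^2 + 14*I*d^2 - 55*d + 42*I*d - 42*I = (d + 6*I)*(d + 7*I)*(-I*d + 1)*(-I*d + I)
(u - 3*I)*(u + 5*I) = u^2 + 2*I*u + 15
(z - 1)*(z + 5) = z^2 + 4*z - 5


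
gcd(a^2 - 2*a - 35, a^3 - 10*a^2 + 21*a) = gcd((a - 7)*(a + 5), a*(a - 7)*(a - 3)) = a - 7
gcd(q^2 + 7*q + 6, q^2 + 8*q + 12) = q + 6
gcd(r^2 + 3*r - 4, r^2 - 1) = r - 1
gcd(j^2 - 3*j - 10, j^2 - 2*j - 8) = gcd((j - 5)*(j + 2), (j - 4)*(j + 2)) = j + 2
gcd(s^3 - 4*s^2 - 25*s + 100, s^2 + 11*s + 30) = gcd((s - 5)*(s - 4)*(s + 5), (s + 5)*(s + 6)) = s + 5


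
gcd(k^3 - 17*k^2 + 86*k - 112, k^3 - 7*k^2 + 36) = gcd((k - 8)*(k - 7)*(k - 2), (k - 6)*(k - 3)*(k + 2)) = 1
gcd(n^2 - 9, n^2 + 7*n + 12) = n + 3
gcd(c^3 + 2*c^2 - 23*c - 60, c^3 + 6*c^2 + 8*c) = c + 4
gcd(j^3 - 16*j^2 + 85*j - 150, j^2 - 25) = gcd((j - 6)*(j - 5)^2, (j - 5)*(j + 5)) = j - 5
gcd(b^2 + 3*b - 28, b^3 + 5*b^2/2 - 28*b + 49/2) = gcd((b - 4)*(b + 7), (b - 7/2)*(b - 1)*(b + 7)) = b + 7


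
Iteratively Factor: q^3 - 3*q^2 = (q)*(q^2 - 3*q) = q*(q - 3)*(q)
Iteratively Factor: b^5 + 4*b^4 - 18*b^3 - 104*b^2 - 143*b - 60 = (b + 1)*(b^4 + 3*b^3 - 21*b^2 - 83*b - 60) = (b + 1)^2*(b^3 + 2*b^2 - 23*b - 60) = (b + 1)^2*(b + 4)*(b^2 - 2*b - 15) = (b + 1)^2*(b + 3)*(b + 4)*(b - 5)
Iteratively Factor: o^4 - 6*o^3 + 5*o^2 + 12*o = (o - 4)*(o^3 - 2*o^2 - 3*o) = (o - 4)*(o - 3)*(o^2 + o) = o*(o - 4)*(o - 3)*(o + 1)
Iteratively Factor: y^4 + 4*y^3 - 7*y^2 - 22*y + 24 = (y + 4)*(y^3 - 7*y + 6) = (y - 2)*(y + 4)*(y^2 + 2*y - 3) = (y - 2)*(y + 3)*(y + 4)*(y - 1)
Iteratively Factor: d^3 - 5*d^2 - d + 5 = (d - 5)*(d^2 - 1) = (d - 5)*(d + 1)*(d - 1)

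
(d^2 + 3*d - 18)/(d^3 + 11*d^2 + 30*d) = (d - 3)/(d*(d + 5))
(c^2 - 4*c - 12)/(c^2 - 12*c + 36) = (c + 2)/(c - 6)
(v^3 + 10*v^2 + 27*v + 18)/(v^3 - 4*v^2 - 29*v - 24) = (v + 6)/(v - 8)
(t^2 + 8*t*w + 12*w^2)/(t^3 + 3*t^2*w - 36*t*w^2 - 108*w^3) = (t + 2*w)/(t^2 - 3*t*w - 18*w^2)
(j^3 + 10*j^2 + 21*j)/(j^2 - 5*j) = (j^2 + 10*j + 21)/(j - 5)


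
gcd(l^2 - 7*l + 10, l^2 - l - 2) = l - 2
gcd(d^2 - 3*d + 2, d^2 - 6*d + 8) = d - 2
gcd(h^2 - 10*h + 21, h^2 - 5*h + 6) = h - 3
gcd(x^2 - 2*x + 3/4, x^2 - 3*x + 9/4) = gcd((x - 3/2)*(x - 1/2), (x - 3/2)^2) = x - 3/2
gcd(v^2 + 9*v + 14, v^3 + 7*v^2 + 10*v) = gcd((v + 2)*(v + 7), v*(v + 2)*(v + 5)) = v + 2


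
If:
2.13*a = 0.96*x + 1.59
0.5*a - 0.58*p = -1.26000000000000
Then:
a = 0.450704225352113*x + 0.746478873239437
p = 0.388538125303545*x + 2.81593006313745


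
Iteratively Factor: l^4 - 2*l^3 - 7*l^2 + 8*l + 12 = (l + 2)*(l^3 - 4*l^2 + l + 6) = (l - 2)*(l + 2)*(l^2 - 2*l - 3) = (l - 3)*(l - 2)*(l + 2)*(l + 1)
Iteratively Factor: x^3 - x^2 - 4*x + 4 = (x - 2)*(x^2 + x - 2) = (x - 2)*(x + 2)*(x - 1)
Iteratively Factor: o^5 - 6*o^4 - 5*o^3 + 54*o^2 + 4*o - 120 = (o + 2)*(o^4 - 8*o^3 + 11*o^2 + 32*o - 60) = (o - 2)*(o + 2)*(o^3 - 6*o^2 - o + 30) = (o - 3)*(o - 2)*(o + 2)*(o^2 - 3*o - 10) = (o - 5)*(o - 3)*(o - 2)*(o + 2)*(o + 2)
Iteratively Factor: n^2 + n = (n + 1)*(n)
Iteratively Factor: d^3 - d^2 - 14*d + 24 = (d - 3)*(d^2 + 2*d - 8) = (d - 3)*(d + 4)*(d - 2)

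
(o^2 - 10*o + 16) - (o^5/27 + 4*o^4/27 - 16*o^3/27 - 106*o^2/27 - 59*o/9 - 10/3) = -o^5/27 - 4*o^4/27 + 16*o^3/27 + 133*o^2/27 - 31*o/9 + 58/3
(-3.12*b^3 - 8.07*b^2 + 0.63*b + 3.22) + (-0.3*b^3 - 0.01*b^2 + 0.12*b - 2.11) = -3.42*b^3 - 8.08*b^2 + 0.75*b + 1.11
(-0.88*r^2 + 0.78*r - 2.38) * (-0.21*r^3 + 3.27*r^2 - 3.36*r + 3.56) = 0.1848*r^5 - 3.0414*r^4 + 6.0072*r^3 - 13.5362*r^2 + 10.7736*r - 8.4728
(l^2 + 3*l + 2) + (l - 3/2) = l^2 + 4*l + 1/2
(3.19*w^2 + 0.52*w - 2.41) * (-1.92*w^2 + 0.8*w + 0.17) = -6.1248*w^4 + 1.5536*w^3 + 5.5855*w^2 - 1.8396*w - 0.4097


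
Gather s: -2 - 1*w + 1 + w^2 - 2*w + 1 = w^2 - 3*w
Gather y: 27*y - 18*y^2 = -18*y^2 + 27*y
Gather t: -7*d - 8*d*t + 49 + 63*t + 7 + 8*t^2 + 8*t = -7*d + 8*t^2 + t*(71 - 8*d) + 56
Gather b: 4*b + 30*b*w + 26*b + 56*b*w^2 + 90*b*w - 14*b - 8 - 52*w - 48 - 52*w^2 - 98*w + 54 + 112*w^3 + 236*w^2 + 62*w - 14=b*(56*w^2 + 120*w + 16) + 112*w^3 + 184*w^2 - 88*w - 16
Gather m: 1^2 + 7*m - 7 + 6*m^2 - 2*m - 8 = 6*m^2 + 5*m - 14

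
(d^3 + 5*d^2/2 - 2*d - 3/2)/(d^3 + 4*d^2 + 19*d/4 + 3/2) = 2*(d^2 + 2*d - 3)/(2*d^2 + 7*d + 6)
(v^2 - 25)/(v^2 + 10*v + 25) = (v - 5)/(v + 5)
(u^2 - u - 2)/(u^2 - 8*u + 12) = (u + 1)/(u - 6)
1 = 1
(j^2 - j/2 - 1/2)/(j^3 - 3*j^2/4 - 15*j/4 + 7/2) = 2*(2*j + 1)/(4*j^2 + j - 14)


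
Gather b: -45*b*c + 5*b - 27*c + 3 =b*(5 - 45*c) - 27*c + 3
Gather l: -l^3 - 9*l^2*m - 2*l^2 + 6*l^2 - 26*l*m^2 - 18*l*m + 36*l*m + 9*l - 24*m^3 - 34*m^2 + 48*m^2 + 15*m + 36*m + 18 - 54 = -l^3 + l^2*(4 - 9*m) + l*(-26*m^2 + 18*m + 9) - 24*m^3 + 14*m^2 + 51*m - 36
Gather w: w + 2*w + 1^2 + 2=3*w + 3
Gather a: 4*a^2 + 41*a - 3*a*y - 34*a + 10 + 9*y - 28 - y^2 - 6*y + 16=4*a^2 + a*(7 - 3*y) - y^2 + 3*y - 2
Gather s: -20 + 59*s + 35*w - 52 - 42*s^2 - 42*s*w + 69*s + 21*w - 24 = -42*s^2 + s*(128 - 42*w) + 56*w - 96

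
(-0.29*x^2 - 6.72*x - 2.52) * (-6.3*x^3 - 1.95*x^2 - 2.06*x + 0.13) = 1.827*x^5 + 42.9015*x^4 + 29.5774*x^3 + 18.7195*x^2 + 4.3176*x - 0.3276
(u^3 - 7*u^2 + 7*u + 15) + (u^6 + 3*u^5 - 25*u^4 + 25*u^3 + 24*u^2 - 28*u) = u^6 + 3*u^5 - 25*u^4 + 26*u^3 + 17*u^2 - 21*u + 15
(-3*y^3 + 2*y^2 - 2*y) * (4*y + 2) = -12*y^4 + 2*y^3 - 4*y^2 - 4*y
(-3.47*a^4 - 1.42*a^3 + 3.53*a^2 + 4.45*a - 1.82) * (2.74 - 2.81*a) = 9.7507*a^5 - 5.5176*a^4 - 13.8101*a^3 - 2.8323*a^2 + 17.3072*a - 4.9868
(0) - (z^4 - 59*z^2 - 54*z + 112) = -z^4 + 59*z^2 + 54*z - 112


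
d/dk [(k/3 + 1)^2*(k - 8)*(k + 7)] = 4*k^3/9 + 5*k^2/3 - 106*k/9 - 115/3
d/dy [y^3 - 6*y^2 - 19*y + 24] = 3*y^2 - 12*y - 19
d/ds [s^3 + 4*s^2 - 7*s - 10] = 3*s^2 + 8*s - 7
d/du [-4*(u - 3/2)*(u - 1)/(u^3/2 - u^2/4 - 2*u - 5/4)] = 8*(4*u^3 - 24*u^2 + 63*u - 49)/(4*u^5 - 8*u^4 - 23*u^3 + 19*u^2 + 55*u + 25)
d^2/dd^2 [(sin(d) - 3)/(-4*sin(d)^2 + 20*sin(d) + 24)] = (sin(d)^4 - 8*sin(d)^3 + 87*sin(d)^2 - 246*sin(d) + 246)/(4*(sin(d) - 6)^3*(sin(d) + 1)^2)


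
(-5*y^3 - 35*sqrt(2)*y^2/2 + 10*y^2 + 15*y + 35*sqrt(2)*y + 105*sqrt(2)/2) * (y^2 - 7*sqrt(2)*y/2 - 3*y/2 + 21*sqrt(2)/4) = -5*y^5 + 35*y^4/2 + 245*y^3/2 - 1805*y^2/4 + 2205/4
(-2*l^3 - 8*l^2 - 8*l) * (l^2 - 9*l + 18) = -2*l^5 + 10*l^4 + 28*l^3 - 72*l^2 - 144*l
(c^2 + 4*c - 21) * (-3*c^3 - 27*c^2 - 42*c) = -3*c^5 - 39*c^4 - 87*c^3 + 399*c^2 + 882*c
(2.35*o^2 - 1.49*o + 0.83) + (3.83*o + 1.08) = 2.35*o^2 + 2.34*o + 1.91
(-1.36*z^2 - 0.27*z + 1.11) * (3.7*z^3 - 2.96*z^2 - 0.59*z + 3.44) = -5.032*z^5 + 3.0266*z^4 + 5.7086*z^3 - 7.8047*z^2 - 1.5837*z + 3.8184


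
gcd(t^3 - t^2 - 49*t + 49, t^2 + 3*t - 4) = t - 1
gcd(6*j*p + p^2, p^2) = p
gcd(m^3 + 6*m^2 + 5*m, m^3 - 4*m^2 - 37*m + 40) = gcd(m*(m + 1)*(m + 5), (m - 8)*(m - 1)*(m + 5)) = m + 5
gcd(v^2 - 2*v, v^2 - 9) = 1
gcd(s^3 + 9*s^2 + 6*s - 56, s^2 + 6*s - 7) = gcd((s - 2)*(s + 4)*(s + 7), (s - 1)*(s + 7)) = s + 7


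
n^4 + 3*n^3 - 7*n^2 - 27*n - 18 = (n - 3)*(n + 1)*(n + 2)*(n + 3)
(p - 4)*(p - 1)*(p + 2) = p^3 - 3*p^2 - 6*p + 8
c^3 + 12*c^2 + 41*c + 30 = (c + 1)*(c + 5)*(c + 6)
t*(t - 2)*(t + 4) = t^3 + 2*t^2 - 8*t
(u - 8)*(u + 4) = u^2 - 4*u - 32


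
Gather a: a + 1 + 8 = a + 9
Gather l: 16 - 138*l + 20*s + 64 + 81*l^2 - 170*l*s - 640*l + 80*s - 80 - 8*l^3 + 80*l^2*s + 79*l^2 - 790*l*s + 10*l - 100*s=-8*l^3 + l^2*(80*s + 160) + l*(-960*s - 768)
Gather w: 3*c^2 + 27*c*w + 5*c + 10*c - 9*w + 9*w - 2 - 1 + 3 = 3*c^2 + 27*c*w + 15*c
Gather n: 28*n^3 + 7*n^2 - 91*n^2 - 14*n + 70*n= 28*n^3 - 84*n^2 + 56*n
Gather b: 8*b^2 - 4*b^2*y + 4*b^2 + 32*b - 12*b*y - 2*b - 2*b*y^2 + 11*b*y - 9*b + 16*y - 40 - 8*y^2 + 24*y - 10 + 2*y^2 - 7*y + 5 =b^2*(12 - 4*y) + b*(-2*y^2 - y + 21) - 6*y^2 + 33*y - 45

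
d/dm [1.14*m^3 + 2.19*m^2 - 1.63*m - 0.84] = 3.42*m^2 + 4.38*m - 1.63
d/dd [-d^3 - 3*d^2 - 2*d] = -3*d^2 - 6*d - 2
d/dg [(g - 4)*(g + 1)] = 2*g - 3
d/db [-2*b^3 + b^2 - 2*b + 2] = -6*b^2 + 2*b - 2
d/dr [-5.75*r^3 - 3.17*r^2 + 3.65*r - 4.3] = -17.25*r^2 - 6.34*r + 3.65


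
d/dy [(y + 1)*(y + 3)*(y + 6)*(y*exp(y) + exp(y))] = (y^4 + 15*y^3 + 70*y^2 + 119*y + 63)*exp(y)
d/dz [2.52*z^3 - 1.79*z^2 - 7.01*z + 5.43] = 7.56*z^2 - 3.58*z - 7.01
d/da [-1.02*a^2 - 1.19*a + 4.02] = -2.04*a - 1.19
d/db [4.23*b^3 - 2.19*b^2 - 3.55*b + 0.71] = 12.69*b^2 - 4.38*b - 3.55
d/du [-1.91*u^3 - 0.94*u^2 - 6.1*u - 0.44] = -5.73*u^2 - 1.88*u - 6.1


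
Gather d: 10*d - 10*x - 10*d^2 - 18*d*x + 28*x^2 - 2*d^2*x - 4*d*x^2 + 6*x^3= d^2*(-2*x - 10) + d*(-4*x^2 - 18*x + 10) + 6*x^3 + 28*x^2 - 10*x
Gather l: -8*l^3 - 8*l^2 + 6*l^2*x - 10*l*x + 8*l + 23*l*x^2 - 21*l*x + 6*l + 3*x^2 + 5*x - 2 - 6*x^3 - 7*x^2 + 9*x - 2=-8*l^3 + l^2*(6*x - 8) + l*(23*x^2 - 31*x + 14) - 6*x^3 - 4*x^2 + 14*x - 4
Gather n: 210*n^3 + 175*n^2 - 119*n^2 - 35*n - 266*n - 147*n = 210*n^3 + 56*n^2 - 448*n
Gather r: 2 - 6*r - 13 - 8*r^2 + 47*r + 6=-8*r^2 + 41*r - 5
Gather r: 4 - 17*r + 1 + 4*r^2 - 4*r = 4*r^2 - 21*r + 5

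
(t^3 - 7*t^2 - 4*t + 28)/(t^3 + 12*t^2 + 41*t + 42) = (t^2 - 9*t + 14)/(t^2 + 10*t + 21)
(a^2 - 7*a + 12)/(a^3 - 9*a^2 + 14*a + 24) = (a - 3)/(a^2 - 5*a - 6)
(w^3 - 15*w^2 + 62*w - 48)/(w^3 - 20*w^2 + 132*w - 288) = (w - 1)/(w - 6)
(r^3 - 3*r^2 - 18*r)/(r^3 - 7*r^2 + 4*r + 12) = r*(r + 3)/(r^2 - r - 2)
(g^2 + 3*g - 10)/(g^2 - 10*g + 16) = (g + 5)/(g - 8)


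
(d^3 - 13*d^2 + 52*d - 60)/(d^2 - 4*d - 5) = (d^2 - 8*d + 12)/(d + 1)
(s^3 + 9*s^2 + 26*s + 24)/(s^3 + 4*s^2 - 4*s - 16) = (s + 3)/(s - 2)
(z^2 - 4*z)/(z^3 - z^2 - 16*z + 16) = z/(z^2 + 3*z - 4)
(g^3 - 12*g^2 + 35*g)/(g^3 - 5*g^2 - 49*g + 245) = g/(g + 7)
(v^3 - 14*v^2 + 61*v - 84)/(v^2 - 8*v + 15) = (v^2 - 11*v + 28)/(v - 5)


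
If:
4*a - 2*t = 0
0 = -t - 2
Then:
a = -1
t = -2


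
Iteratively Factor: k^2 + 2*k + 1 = (k + 1)*(k + 1)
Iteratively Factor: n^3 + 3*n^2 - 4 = (n + 2)*(n^2 + n - 2) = (n + 2)^2*(n - 1)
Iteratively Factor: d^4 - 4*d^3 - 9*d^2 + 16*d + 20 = (d - 5)*(d^3 + d^2 - 4*d - 4) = (d - 5)*(d - 2)*(d^2 + 3*d + 2) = (d - 5)*(d - 2)*(d + 2)*(d + 1)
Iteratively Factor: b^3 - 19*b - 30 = (b + 3)*(b^2 - 3*b - 10) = (b + 2)*(b + 3)*(b - 5)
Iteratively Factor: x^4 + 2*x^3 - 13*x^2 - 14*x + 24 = (x + 4)*(x^3 - 2*x^2 - 5*x + 6) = (x - 1)*(x + 4)*(x^2 - x - 6) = (x - 1)*(x + 2)*(x + 4)*(x - 3)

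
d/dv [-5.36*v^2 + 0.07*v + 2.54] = 0.07 - 10.72*v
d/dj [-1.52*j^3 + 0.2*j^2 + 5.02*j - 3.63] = -4.56*j^2 + 0.4*j + 5.02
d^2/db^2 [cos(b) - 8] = -cos(b)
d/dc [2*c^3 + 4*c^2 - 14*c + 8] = 6*c^2 + 8*c - 14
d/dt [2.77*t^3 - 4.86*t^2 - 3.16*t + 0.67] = 8.31*t^2 - 9.72*t - 3.16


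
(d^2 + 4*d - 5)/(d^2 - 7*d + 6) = (d + 5)/(d - 6)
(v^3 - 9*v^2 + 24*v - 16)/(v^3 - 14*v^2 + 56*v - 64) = (v^2 - 5*v + 4)/(v^2 - 10*v + 16)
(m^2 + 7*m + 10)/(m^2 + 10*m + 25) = (m + 2)/(m + 5)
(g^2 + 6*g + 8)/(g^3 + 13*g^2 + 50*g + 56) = 1/(g + 7)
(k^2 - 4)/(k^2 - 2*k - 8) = (k - 2)/(k - 4)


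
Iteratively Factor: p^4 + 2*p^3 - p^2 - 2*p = (p)*(p^3 + 2*p^2 - p - 2) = p*(p - 1)*(p^2 + 3*p + 2) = p*(p - 1)*(p + 1)*(p + 2)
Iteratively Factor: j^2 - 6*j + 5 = (j - 5)*(j - 1)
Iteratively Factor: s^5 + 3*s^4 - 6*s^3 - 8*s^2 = (s + 1)*(s^4 + 2*s^3 - 8*s^2) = s*(s + 1)*(s^3 + 2*s^2 - 8*s) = s^2*(s + 1)*(s^2 + 2*s - 8) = s^2*(s - 2)*(s + 1)*(s + 4)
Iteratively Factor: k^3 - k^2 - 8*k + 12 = (k - 2)*(k^2 + k - 6) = (k - 2)^2*(k + 3)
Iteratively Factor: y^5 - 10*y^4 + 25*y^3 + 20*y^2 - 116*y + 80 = (y - 5)*(y^4 - 5*y^3 + 20*y - 16) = (y - 5)*(y - 1)*(y^3 - 4*y^2 - 4*y + 16) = (y - 5)*(y - 2)*(y - 1)*(y^2 - 2*y - 8) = (y - 5)*(y - 2)*(y - 1)*(y + 2)*(y - 4)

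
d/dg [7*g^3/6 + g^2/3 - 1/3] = g*(21*g + 4)/6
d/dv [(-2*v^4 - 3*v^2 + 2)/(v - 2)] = (-6*v^4 + 16*v^3 - 3*v^2 + 12*v - 2)/(v^2 - 4*v + 4)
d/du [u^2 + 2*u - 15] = 2*u + 2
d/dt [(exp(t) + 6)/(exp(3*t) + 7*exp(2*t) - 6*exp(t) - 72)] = (-2*exp(t) - 1)*exp(t)/(exp(4*t) + 2*exp(3*t) - 23*exp(2*t) - 24*exp(t) + 144)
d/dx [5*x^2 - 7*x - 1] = 10*x - 7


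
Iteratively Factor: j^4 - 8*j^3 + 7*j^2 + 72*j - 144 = (j + 3)*(j^3 - 11*j^2 + 40*j - 48) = (j - 4)*(j + 3)*(j^2 - 7*j + 12) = (j - 4)^2*(j + 3)*(j - 3)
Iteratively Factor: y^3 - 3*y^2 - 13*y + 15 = (y - 1)*(y^2 - 2*y - 15) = (y - 5)*(y - 1)*(y + 3)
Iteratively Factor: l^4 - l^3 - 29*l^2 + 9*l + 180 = (l - 5)*(l^3 + 4*l^2 - 9*l - 36) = (l - 5)*(l + 4)*(l^2 - 9) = (l - 5)*(l + 3)*(l + 4)*(l - 3)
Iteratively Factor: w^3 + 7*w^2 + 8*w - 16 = (w - 1)*(w^2 + 8*w + 16) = (w - 1)*(w + 4)*(w + 4)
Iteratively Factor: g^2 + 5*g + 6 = (g + 3)*(g + 2)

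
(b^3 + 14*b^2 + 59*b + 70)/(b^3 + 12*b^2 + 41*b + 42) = (b + 5)/(b + 3)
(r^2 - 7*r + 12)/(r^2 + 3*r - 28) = (r - 3)/(r + 7)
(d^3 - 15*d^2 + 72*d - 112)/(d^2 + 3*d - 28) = (d^2 - 11*d + 28)/(d + 7)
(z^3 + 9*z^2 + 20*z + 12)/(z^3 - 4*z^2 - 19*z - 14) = (z + 6)/(z - 7)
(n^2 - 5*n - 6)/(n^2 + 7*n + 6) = (n - 6)/(n + 6)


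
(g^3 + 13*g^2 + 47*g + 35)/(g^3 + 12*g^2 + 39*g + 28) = (g + 5)/(g + 4)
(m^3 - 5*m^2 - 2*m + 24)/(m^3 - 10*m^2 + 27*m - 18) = (m^2 - 2*m - 8)/(m^2 - 7*m + 6)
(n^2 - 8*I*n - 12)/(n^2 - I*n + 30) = (n - 2*I)/(n + 5*I)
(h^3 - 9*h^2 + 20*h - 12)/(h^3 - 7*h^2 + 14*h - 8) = (h - 6)/(h - 4)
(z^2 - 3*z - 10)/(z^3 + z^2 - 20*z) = (z^2 - 3*z - 10)/(z*(z^2 + z - 20))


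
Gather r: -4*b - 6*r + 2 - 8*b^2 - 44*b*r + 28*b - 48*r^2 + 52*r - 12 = -8*b^2 + 24*b - 48*r^2 + r*(46 - 44*b) - 10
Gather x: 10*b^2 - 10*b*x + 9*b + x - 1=10*b^2 + 9*b + x*(1 - 10*b) - 1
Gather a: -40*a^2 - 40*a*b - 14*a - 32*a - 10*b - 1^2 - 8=-40*a^2 + a*(-40*b - 46) - 10*b - 9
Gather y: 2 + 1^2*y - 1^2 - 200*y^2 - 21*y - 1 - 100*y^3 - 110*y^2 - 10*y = -100*y^3 - 310*y^2 - 30*y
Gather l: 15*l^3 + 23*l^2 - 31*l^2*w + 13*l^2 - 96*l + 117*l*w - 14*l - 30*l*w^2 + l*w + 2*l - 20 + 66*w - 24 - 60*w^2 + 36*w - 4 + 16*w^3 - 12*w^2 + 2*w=15*l^3 + l^2*(36 - 31*w) + l*(-30*w^2 + 118*w - 108) + 16*w^3 - 72*w^2 + 104*w - 48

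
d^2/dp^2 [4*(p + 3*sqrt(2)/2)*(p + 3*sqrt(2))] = 8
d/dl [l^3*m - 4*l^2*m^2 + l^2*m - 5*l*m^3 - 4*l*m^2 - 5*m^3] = m*(3*l^2 - 8*l*m + 2*l - 5*m^2 - 4*m)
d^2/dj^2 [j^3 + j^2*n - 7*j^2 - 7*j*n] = 6*j + 2*n - 14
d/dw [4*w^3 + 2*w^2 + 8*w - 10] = 12*w^2 + 4*w + 8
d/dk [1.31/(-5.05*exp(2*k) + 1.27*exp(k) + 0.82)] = (13.231*exp(k) - 1.6637)*exp(k)/(-5.05*exp(2*k) + 1.27*exp(k) + 0.82)^2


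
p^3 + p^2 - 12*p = p*(p - 3)*(p + 4)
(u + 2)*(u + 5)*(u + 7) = u^3 + 14*u^2 + 59*u + 70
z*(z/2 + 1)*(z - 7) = z^3/2 - 5*z^2/2 - 7*z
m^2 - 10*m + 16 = (m - 8)*(m - 2)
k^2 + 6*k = k*(k + 6)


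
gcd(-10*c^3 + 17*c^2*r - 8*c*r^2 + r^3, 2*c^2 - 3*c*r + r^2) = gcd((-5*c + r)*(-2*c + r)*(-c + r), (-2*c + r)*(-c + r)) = 2*c^2 - 3*c*r + r^2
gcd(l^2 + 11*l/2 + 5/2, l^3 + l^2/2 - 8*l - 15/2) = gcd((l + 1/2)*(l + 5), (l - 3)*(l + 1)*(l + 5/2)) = 1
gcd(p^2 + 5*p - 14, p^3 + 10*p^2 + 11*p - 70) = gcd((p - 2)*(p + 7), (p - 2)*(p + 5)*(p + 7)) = p^2 + 5*p - 14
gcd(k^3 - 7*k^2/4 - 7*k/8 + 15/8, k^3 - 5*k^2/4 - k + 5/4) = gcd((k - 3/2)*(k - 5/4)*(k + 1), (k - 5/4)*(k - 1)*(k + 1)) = k^2 - k/4 - 5/4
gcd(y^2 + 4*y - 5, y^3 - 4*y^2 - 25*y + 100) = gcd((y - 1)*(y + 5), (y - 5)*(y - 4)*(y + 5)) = y + 5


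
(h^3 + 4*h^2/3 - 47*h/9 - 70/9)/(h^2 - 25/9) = (3*h^2 - h - 14)/(3*h - 5)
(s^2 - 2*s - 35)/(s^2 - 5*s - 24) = (-s^2 + 2*s + 35)/(-s^2 + 5*s + 24)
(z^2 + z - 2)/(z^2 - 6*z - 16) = (z - 1)/(z - 8)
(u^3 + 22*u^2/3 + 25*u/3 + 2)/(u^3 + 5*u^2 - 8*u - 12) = (u + 1/3)/(u - 2)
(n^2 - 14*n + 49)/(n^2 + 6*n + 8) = (n^2 - 14*n + 49)/(n^2 + 6*n + 8)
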